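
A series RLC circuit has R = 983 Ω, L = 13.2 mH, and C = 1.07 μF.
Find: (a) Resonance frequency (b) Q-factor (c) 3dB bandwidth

Step 1 — Resonance condition Im(Z)=0 gives ω₀ = 1/√(LC).
Step 2 — ω₀ = 1/√(0.0132·1.07e-06) = 8414 rad/s.
Step 3 — f₀ = ω₀/(2π) = 1339 Hz.
Step 4 — Series Q: Q = ω₀L/R = 8414·0.0132/983 = 0.113.
Step 5 — 3dB bandwidth: Δω = ω₀/Q = 7.447e+04 rad/s; BW = Δω/(2π) = 1.185e+04 Hz.

(a) f₀ = 1339 Hz  (b) Q = 0.113  (c) BW = 1.185e+04 Hz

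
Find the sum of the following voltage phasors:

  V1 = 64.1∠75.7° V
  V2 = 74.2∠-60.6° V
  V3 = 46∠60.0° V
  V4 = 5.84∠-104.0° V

Step 1 — Convert each phasor to rectangular form:
  V1 = 64.1·(cos(75.7°) + j·sin(75.7°)) = 15.83 + j62.11 V
  V2 = 74.2·(cos(-60.6°) + j·sin(-60.6°)) = 36.43 - j64.64 V
  V3 = 46·(cos(60.0°) + j·sin(60.0°)) = 23 + j39.84 V
  V4 = 5.84·(cos(-104.0°) + j·sin(-104.0°)) = -1.413 - j5.667 V
Step 2 — Sum components: V_total = 73.84 + j31.64 V.
Step 3 — Convert to polar: |V_total| = 80.34 V, ∠V_total = 23.2°.

V_total = 80.34∠23.2° V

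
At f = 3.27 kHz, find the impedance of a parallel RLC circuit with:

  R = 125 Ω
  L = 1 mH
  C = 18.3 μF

Step 1 — Angular frequency: ω = 2π·f = 2π·3270 = 2.055e+04 rad/s.
Step 2 — Component impedances:
  R: Z = R = 125 Ω
  L: Z = jωL = j·2.055e+04·0.001 = 0 + j20.55 Ω
  C: Z = 1/(jωC) = -j/(ω·C) = 0 - j2.66 Ω
Step 3 — Parallel combination: 1/Z_total = 1/R + 1/L + 1/C; Z_total = 0.07462 - j3.053 Ω = 3.054∠-88.6° Ω.

Z = 0.07462 - j3.053 Ω = 3.054∠-88.6° Ω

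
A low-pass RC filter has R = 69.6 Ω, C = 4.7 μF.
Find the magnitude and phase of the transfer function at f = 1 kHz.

Step 1 — Angular frequency: ω = 2π·1000 = 6283 rad/s.
Step 2 — Transfer function: H(jω) = 1/(1 + jωRC).
Step 3 — Denominator: 1 + jωRC = 1 + j·6283·69.6·4.7e-06 = 1 + j2.055.
Step 4 — H = 0.1914 - j0.3934.
Step 5 — Magnitude: |H| = 0.4375 (-7.2 dB); phase: φ = -64.1°.

|H| = 0.4375 (-7.2 dB), φ = -64.1°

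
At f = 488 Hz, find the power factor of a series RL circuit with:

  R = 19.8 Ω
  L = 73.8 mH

Step 1 — Angular frequency: ω = 2π·f = 2π·488 = 3066 rad/s.
Step 2 — Component impedances:
  R: Z = R = 19.8 Ω
  L: Z = jωL = j·3066·0.0738 = 0 + j226.3 Ω
Step 3 — Series combination: Z_total = R + L = 19.8 + j226.3 Ω = 227.1∠85.0° Ω.
Step 4 — Power factor: PF = cos(φ) = Re(Z)/|Z| = 19.8/227.15 = 0.08717.
Step 5 — Type: Im(Z) = 226.3 ⇒ lagging (phase φ = 85.0°).

PF = 0.08717 (lagging, φ = 85.0°)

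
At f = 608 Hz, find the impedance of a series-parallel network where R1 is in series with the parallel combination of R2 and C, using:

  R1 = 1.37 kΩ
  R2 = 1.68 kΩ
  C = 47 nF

Step 1 — Angular frequency: ω = 2π·f = 2π·608 = 3820 rad/s.
Step 2 — Component impedances:
  R1: Z = R = 1370 Ω
  R2: Z = R = 1680 Ω
  C: Z = 1/(jωC) = -j/(ω·C) = 0 - j5570 Ω
Step 3 — Parallel branch: R2 || C = 1/(1/R2 + 1/C) = 1540 - j464.5 Ω.
Step 4 — Series with R1: Z_total = R1 + (R2 || C) = 2910 - j464.5 Ω = 2947∠-9.1° Ω.

Z = 2910 - j464.5 Ω = 2947∠-9.1° Ω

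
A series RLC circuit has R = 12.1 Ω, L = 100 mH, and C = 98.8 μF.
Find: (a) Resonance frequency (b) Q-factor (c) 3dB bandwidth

Step 1 — Resonance condition Im(Z)=0 gives ω₀ = 1/√(LC).
Step 2 — ω₀ = 1/√(0.1·9.88e-05) = 318.1 rad/s.
Step 3 — f₀ = ω₀/(2π) = 50.63 Hz.
Step 4 — Series Q: Q = ω₀L/R = 318.1·0.1/12.1 = 2.629.
Step 5 — 3dB bandwidth: Δω = ω₀/Q = 121 rad/s; BW = Δω/(2π) = 19.26 Hz.

(a) f₀ = 50.63 Hz  (b) Q = 2.629  (c) BW = 19.26 Hz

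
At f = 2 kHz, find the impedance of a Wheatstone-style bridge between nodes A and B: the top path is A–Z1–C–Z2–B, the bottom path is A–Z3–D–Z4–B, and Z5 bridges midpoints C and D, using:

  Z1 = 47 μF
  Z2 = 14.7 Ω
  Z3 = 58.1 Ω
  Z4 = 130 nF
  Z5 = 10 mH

Step 1 — Angular frequency: ω = 2π·f = 2π·2000 = 1.257e+04 rad/s.
Step 2 — Component impedances:
  Z1: Z = 1/(jωC) = -j/(ω·C) = 0 - j1.693 Ω
  Z2: Z = R = 14.7 Ω
  Z3: Z = R = 58.1 Ω
  Z4: Z = 1/(jωC) = -j/(ω·C) = 0 - j612.1 Ω
  Z5: Z = jωL = j·1.257e+04·0.01 = 0 + j125.7 Ω
Step 3 — Bridge requires nodal analysis (the Z5 bridge couples midpoints C and D, so the two paths cannot be reduced to a simple series/parallel combination). Setting node B to ground and injecting 1 A at node A, the 3-node admittance system at A, C, D solves to V_A = Z_AB = 14.59 - j2.096 Ω = 14.74∠-8.2° Ω.

Z = 14.59 - j2.096 Ω = 14.74∠-8.2° Ω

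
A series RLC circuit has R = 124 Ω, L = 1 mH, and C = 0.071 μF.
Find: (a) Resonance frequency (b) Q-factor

Step 1 — Resonance condition Im(Z)=0 gives ω₀ = 1/√(LC).
Step 2 — ω₀ = 1/√(0.001·7.1e-08) = 1.187e+05 rad/s.
Step 3 — f₀ = ω₀/(2π) = 1.889e+04 Hz.
Step 4 — Series Q: Q = ω₀L/R = 1.187e+05·0.001/124 = 0.9571.

(a) f₀ = 1.889e+04 Hz  (b) Q = 0.9571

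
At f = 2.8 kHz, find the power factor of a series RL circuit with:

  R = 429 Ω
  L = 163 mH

Step 1 — Angular frequency: ω = 2π·f = 2π·2800 = 1.759e+04 rad/s.
Step 2 — Component impedances:
  R: Z = R = 429 Ω
  L: Z = jωL = j·1.759e+04·0.163 = 0 + j2868 Ω
Step 3 — Series combination: Z_total = R + L = 429 + j2868 Ω = 2900∠81.5° Ω.
Step 4 — Power factor: PF = cos(φ) = Re(Z)/|Z| = 429/2899.6 = 0.148.
Step 5 — Type: Im(Z) = 2868 ⇒ lagging (phase φ = 81.5°).

PF = 0.148 (lagging, φ = 81.5°)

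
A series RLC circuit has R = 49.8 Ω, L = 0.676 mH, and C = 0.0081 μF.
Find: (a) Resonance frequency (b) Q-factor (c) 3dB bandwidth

Step 1 — Resonance condition Im(Z)=0 gives ω₀ = 1/√(LC).
Step 2 — ω₀ = 1/√(0.000676·8.1e-09) = 4.274e+05 rad/s.
Step 3 — f₀ = ω₀/(2π) = 6.801e+04 Hz.
Step 4 — Series Q: Q = ω₀L/R = 4.274e+05·0.000676/49.8 = 5.801.
Step 5 — 3dB bandwidth: Δω = ω₀/Q = 7.367e+04 rad/s; BW = Δω/(2π) = 1.172e+04 Hz.

(a) f₀ = 6.801e+04 Hz  (b) Q = 5.801  (c) BW = 1.172e+04 Hz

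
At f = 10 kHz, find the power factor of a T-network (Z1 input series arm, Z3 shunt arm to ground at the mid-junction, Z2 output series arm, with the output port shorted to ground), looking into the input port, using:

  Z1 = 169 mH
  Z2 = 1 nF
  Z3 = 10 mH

Step 1 — Angular frequency: ω = 2π·f = 2π·1e+04 = 6.283e+04 rad/s.
Step 2 — Component impedances:
  Z1: Z = jωL = j·6.283e+04·0.169 = 0 + j1.062e+04 Ω
  Z2: Z = 1/(jωC) = -j/(ω·C) = 0 - j1.592e+04 Ω
  Z3: Z = jωL = j·6.283e+04·0.01 = 0 + j628.3 Ω
Step 3 — With the output port shorted to ground, the output series arm Z2 runs from the junction to ground; the shunt arm Z3 also runs from the junction to ground. They appear in parallel: Z3 || Z2 = 0 + j654.1 Ω.
Step 4 — Series with input arm Z1: Z_in = Z1 + (Z3 || Z2) = 0 + j1.127e+04 Ω = 1.127e+04∠90.0° Ω.
Step 5 — Power factor: PF = cos(φ) = Re(Z)/|Z| = 0/1.127e+04 = 0.
Step 6 — Type: Im(Z) = 1.127e+04 ⇒ lagging (phase φ = 90.0°).

PF = 0 (lagging, φ = 90.0°)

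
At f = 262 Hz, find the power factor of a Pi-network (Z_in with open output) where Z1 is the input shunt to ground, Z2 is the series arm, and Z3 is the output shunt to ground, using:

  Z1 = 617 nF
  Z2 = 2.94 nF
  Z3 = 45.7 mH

Step 1 — Angular frequency: ω = 2π·f = 2π·262 = 1646 rad/s.
Step 2 — Component impedances:
  Z1: Z = 1/(jωC) = -j/(ω·C) = 0 - j984.5 Ω
  Z2: Z = 1/(jωC) = -j/(ω·C) = 0 - j2.066e+05 Ω
  Z3: Z = jωL = j·1646·0.0457 = 0 + j75.23 Ω
Step 3 — With open output, the series arm Z2 and the output shunt Z3 appear in series to ground: Z2 + Z3 = 0 - j2.065e+05 Ω.
Step 4 — Parallel with input shunt Z1: Z_in = Z1 || (Z2 + Z3) = 0 - j979.9 Ω = 979.9∠-90.0° Ω.
Step 5 — Power factor: PF = cos(φ) = Re(Z)/|Z| = 0/979.9 = 0.
Step 6 — Type: Im(Z) = -979.9 ⇒ leading (phase φ = -90.0°).

PF = 0 (leading, φ = -90.0°)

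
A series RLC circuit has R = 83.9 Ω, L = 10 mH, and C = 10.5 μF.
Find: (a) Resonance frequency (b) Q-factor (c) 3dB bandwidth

Step 1 — Resonance: ω₀ = 1/√(LC) = 1/√(0.01·1.05e-05) = 3086 rad/s.
Step 2 — f₀ = ω₀/(2π) = 491.2 Hz.
Step 3 — Series Q: Q = ω₀L/R = 3086·0.01/83.9 = 0.3678.
Step 4 — Bandwidth: Δω = ω₀/Q = 8390 rad/s; BW = Δω/(2π) = 1335 Hz.

(a) f₀ = 491.2 Hz  (b) Q = 0.3678  (c) BW = 1335 Hz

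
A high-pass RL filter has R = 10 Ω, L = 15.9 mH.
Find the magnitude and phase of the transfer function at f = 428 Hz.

Step 1 — Angular frequency: ω = 2π·428 = 2689 rad/s.
Step 2 — Transfer function: H(jω) = jωL/(R + jωL).
Step 3 — Numerator jωL = j·42.76; denominator R + jωL = 10 + j42.76.
Step 4 — H = 0.9481 + j0.2217.
Step 5 — Magnitude: |H| = 0.9737 (-0.2 dB); phase: φ = 13.2°.

|H| = 0.9737 (-0.2 dB), φ = 13.2°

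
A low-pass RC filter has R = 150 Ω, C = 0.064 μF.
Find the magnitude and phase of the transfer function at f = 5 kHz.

Step 1 — Angular frequency: ω = 2π·5000 = 3.142e+04 rad/s.
Step 2 — Transfer function: H(jω) = 1/(1 + jωRC).
Step 3 — Denominator: 1 + jωRC = 1 + j·3.142e+04·150·6.4e-08 = 1 + j0.3016.
Step 4 — H = 0.9166 - j0.2764.
Step 5 — Magnitude: |H| = 0.9574 (-0.4 dB); phase: φ = -16.8°.

|H| = 0.9574 (-0.4 dB), φ = -16.8°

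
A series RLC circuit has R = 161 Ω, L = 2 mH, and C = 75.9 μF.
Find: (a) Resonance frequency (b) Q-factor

Step 1 — Resonance condition Im(Z)=0 gives ω₀ = 1/√(LC).
Step 2 — ω₀ = 1/√(0.002·7.59e-05) = 2567 rad/s.
Step 3 — f₀ = ω₀/(2π) = 408.5 Hz.
Step 4 — Series Q: Q = ω₀L/R = 2567·0.002/161 = 0.03188.

(a) f₀ = 408.5 Hz  (b) Q = 0.03188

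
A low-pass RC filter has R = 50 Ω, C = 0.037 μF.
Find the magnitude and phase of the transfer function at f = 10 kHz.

Step 1 — Angular frequency: ω = 2π·1e+04 = 6.283e+04 rad/s.
Step 2 — Transfer function: H(jω) = 1/(1 + jωRC).
Step 3 — Denominator: 1 + jωRC = 1 + j·6.283e+04·50·3.7e-08 = 1 + j0.1162.
Step 4 — H = 0.9867 - j0.1147.
Step 5 — Magnitude: |H| = 0.9933 (-0.1 dB); phase: φ = -6.6°.

|H| = 0.9933 (-0.1 dB), φ = -6.6°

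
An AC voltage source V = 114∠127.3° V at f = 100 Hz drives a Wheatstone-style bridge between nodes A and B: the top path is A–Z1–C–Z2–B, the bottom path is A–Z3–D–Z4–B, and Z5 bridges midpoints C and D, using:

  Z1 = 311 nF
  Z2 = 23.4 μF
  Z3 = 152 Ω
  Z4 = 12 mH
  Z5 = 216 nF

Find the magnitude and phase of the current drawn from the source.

Step 1 — Angular frequency: ω = 2π·f = 2π·100 = 628.3 rad/s.
Step 2 — Component impedances:
  Z1: Z = 1/(jωC) = -j/(ω·C) = 0 - j5118 Ω
  Z2: Z = 1/(jωC) = -j/(ω·C) = 0 - j68.01 Ω
  Z3: Z = R = 152 Ω
  Z4: Z = jωL = j·628.3·0.012 = 0 + j7.54 Ω
  Z5: Z = 1/(jωC) = -j/(ω·C) = 0 - j7368 Ω
Step 3 — Bridge requires nodal analysis (the Z5 bridge couples midpoints C and D, so the two paths cannot be reduced to a simple series/parallel combination). Setting node B to ground and injecting 1 A at node A, the 3-node admittance system at A, C, D solves to V_A = Z_AB = 152.3 + j3.087 Ω = 152.3∠1.2° Ω.
Step 4 — Source phasor: V = 114∠127.3° V = -69.08 + j90.68 V.
Step 5 — Ohm's law: I = V / Z_total = (-69.08 + j90.68) / (152.3 + j3.087) = -0.4413 + j0.6043 A.
Step 6 — Convert to polar: |I| = 0.7483 A, ∠I = 126.1°.

I = 0.7483∠126.1° A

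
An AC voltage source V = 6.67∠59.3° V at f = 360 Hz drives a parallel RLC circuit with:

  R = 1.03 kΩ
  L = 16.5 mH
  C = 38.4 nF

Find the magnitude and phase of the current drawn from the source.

Step 1 — Angular frequency: ω = 2π·f = 2π·360 = 2262 rad/s.
Step 2 — Component impedances:
  R: Z = R = 1030 Ω
  L: Z = jωL = j·2262·0.0165 = 0 + j37.32 Ω
  C: Z = 1/(jωC) = -j/(ω·C) = 0 - j1.151e+04 Ω
Step 3 — Parallel combination: 1/Z_total = 1/R + 1/L + 1/C; Z_total = 1.359 + j37.39 Ω = 37.42∠87.9° Ω.
Step 4 — Source phasor: V = 6.67∠59.3° V = 3.405 + j5.735 V.
Step 5 — Ohm's law: I = V / Z_total = (3.405 + j5.735) / (1.359 + j37.39) = 0.1565 - j0.08538 A.
Step 6 — Convert to polar: |I| = 0.1783 A, ∠I = -28.6°.

I = 0.1783∠-28.6° A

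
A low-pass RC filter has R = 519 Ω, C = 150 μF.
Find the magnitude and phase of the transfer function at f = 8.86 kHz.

Step 1 — Angular frequency: ω = 2π·8860 = 5.567e+04 rad/s.
Step 2 — Transfer function: H(jω) = 1/(1 + jωRC).
Step 3 — Denominator: 1 + jωRC = 1 + j·5.567e+04·519·0.00015 = 1 + j4334.
Step 4 — H = 5.324e-08 - j0.0002307.
Step 5 — Magnitude: |H| = 0.0002307 (-72.7 dB); phase: φ = -90.0°.

|H| = 0.0002307 (-72.7 dB), φ = -90.0°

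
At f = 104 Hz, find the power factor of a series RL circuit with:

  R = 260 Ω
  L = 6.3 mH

Step 1 — Angular frequency: ω = 2π·f = 2π·104 = 653.5 rad/s.
Step 2 — Component impedances:
  R: Z = R = 260 Ω
  L: Z = jωL = j·653.5·0.0063 = 0 + j4.117 Ω
Step 3 — Series combination: Z_total = R + L = 260 + j4.117 Ω = 260∠0.9° Ω.
Step 4 — Power factor: PF = cos(φ) = Re(Z)/|Z| = 260/260.03 = 0.9999.
Step 5 — Type: Im(Z) = 4.117 ⇒ lagging (phase φ = 0.9°).

PF = 0.9999 (lagging, φ = 0.9°)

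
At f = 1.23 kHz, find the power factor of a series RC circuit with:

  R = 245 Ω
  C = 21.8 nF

Step 1 — Angular frequency: ω = 2π·f = 2π·1230 = 7728 rad/s.
Step 2 — Component impedances:
  R: Z = R = 245 Ω
  C: Z = 1/(jωC) = -j/(ω·C) = 0 - j5936 Ω
Step 3 — Series combination: Z_total = R + C = 245 - j5936 Ω = 5941∠-87.6° Ω.
Step 4 — Power factor: PF = cos(φ) = Re(Z)/|Z| = 245/5941 = 0.04124.
Step 5 — Type: Im(Z) = -5936 ⇒ leading (phase φ = -87.6°).

PF = 0.04124 (leading, φ = -87.6°)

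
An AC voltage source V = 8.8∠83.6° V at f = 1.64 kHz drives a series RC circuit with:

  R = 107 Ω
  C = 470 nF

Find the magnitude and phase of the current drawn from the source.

Step 1 — Angular frequency: ω = 2π·f = 2π·1640 = 1.03e+04 rad/s.
Step 2 — Component impedances:
  R: Z = R = 107 Ω
  C: Z = 1/(jωC) = -j/(ω·C) = 0 - j206.5 Ω
Step 3 — Series combination: Z_total = R + C = 107 - j206.5 Ω = 232.6∠-62.6° Ω.
Step 4 — Source phasor: V = 8.8∠83.6° V = 0.9809 + j8.745 V.
Step 5 — Ohm's law: I = V / Z_total = (0.9809 + j8.745) / (107 - j206.5) = -0.03145 + j0.02105 A.
Step 6 — Convert to polar: |I| = 0.03784 A, ∠I = 146.2°.

I = 0.03784∠146.2° A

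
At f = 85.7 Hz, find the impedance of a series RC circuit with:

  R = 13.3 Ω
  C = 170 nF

Step 1 — Angular frequency: ω = 2π·f = 2π·85.7 = 538.5 rad/s.
Step 2 — Component impedances:
  R: Z = R = 13.3 Ω
  C: Z = 1/(jωC) = -j/(ω·C) = 0 - j1.092e+04 Ω
Step 3 — Series combination: Z_total = R + C = 13.3 - j1.092e+04 Ω = 1.092e+04∠-89.9° Ω.

Z = 13.3 - j1.092e+04 Ω = 1.092e+04∠-89.9° Ω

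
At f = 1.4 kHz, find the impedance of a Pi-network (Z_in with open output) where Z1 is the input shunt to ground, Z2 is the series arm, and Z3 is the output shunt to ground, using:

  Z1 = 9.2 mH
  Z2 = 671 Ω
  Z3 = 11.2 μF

Step 1 — Angular frequency: ω = 2π·f = 2π·1400 = 8796 rad/s.
Step 2 — Component impedances:
  Z1: Z = jωL = j·8796·0.0092 = 0 + j80.93 Ω
  Z2: Z = R = 671 Ω
  Z3: Z = 1/(jωC) = -j/(ω·C) = 0 - j10.15 Ω
Step 3 — With open output, the series arm Z2 and the output shunt Z3 appear in series to ground: Z2 + Z3 = 671 - j10.15 Ω.
Step 4 — Parallel with input shunt Z1: Z_in = Z1 || (Z2 + Z3) = 9.653 + j79.91 Ω = 80.49∠83.1° Ω.

Z = 9.653 + j79.91 Ω = 80.49∠83.1° Ω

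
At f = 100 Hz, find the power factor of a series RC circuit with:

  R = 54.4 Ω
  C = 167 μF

Step 1 — Angular frequency: ω = 2π·f = 2π·100 = 628.3 rad/s.
Step 2 — Component impedances:
  R: Z = R = 54.4 Ω
  C: Z = 1/(jωC) = -j/(ω·C) = 0 - j9.53 Ω
Step 3 — Series combination: Z_total = R + C = 54.4 - j9.53 Ω = 55.23∠-9.9° Ω.
Step 4 — Power factor: PF = cos(φ) = Re(Z)/|Z| = 54.4/55.23 = 0.985.
Step 5 — Type: Im(Z) = -9.53 ⇒ leading (phase φ = -9.9°).

PF = 0.985 (leading, φ = -9.9°)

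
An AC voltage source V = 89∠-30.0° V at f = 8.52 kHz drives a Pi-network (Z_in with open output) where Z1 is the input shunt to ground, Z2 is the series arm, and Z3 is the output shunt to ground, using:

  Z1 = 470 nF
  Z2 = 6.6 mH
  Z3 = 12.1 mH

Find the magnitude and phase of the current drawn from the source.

Step 1 — Angular frequency: ω = 2π·f = 2π·8520 = 5.353e+04 rad/s.
Step 2 — Component impedances:
  Z1: Z = 1/(jωC) = -j/(ω·C) = 0 - j39.75 Ω
  Z2: Z = jωL = j·5.353e+04·0.0066 = 0 + j353.3 Ω
  Z3: Z = jωL = j·5.353e+04·0.0121 = 0 + j647.7 Ω
Step 3 — With open output, the series arm Z2 and the output shunt Z3 appear in series to ground: Z2 + Z3 = 0 + j1001 Ω.
Step 4 — Parallel with input shunt Z1: Z_in = Z1 || (Z2 + Z3) = 0 - j41.39 Ω = 41.39∠-90.0° Ω.
Step 5 — Source phasor: V = 89∠-30.0° V = 77.08 - j44.5 V.
Step 6 — Ohm's law: I = V / Z_total = (77.08 - j44.5) / (0 - j41.39) = 1.075 + j1.862 A.
Step 7 — Convert to polar: |I| = 2.15 A, ∠I = 60.0°.

I = 2.15∠60.0° A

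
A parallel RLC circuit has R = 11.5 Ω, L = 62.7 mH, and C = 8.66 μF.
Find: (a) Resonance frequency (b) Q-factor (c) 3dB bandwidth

Step 1 — Resonance: ω₀ = 1/√(LC) = 1/√(0.0627·8.66e-06) = 1357 rad/s.
Step 2 — f₀ = ω₀/(2π) = 216 Hz.
Step 3 — Parallel Q: Q = R/(ω₀L) = 11.5/(1357·0.0627) = 0.1352.
Step 4 — Bandwidth: Δω = ω₀/Q = 1.004e+04 rad/s; BW = Δω/(2π) = 1598 Hz.

(a) f₀ = 216 Hz  (b) Q = 0.1352  (c) BW = 1598 Hz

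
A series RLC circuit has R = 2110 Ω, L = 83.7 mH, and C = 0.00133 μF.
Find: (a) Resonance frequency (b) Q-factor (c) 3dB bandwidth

Step 1 — Resonance: ω₀ = 1/√(LC) = 1/√(0.0837·1.33e-09) = 9.478e+04 rad/s.
Step 2 — f₀ = ω₀/(2π) = 1.508e+04 Hz.
Step 3 — Series Q: Q = ω₀L/R = 9.478e+04·0.0837/2110 = 3.76.
Step 4 — Bandwidth: Δω = ω₀/Q = 2.521e+04 rad/s; BW = Δω/(2π) = 4012 Hz.

(a) f₀ = 1.508e+04 Hz  (b) Q = 3.76  (c) BW = 4012 Hz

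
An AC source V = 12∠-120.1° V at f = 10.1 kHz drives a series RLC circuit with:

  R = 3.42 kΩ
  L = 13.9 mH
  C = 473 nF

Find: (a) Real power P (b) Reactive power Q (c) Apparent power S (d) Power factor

Step 1 — Angular frequency: ω = 2π·f = 2π·1.01e+04 = 6.346e+04 rad/s.
Step 2 — Component impedances:
  R: Z = R = 3420 Ω
  L: Z = jωL = j·6.346e+04·0.0139 = 0 + j882.1 Ω
  C: Z = 1/(jωC) = -j/(ω·C) = 0 - j33.31 Ω
Step 3 — Series combination: Z_total = R + L + C = 3420 + j848.8 Ω = 3524∠13.9° Ω.
Step 4 — Source phasor: V = 12∠-120.1° V = -6.018 - j10.38 V.
Step 5 — Current: I = V / Z = -0.002367 - j0.002448 A = 0.003405∠-134.0° A.
Step 6 — Complex power: S = V·I* = 0.03966 + j0.009843 VA.
Step 7 — Real power: P = Re(S) = 0.03966 W.
Step 8 — Reactive power: Q = Im(S) = 0.009843 VAR.
Step 9 — Apparent power: |S| = 0.04087 VA.
Step 10 — Power factor: PF = P/|S| = 0.9706 (lagging).

(a) P = 0.03966 W  (b) Q = 0.009843 VAR  (c) S = 0.04087 VA  (d) PF = 0.9706 (lagging)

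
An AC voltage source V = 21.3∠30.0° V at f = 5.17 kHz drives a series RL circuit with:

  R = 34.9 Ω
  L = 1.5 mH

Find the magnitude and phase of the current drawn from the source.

Step 1 — Angular frequency: ω = 2π·f = 2π·5170 = 3.248e+04 rad/s.
Step 2 — Component impedances:
  R: Z = R = 34.9 Ω
  L: Z = jωL = j·3.248e+04·0.0015 = 0 + j48.73 Ω
Step 3 — Series combination: Z_total = R + L = 34.9 + j48.73 Ω = 59.94∠54.4° Ω.
Step 4 — Source phasor: V = 21.3∠30.0° V = 18.45 + j10.65 V.
Step 5 — Ohm's law: I = V / Z_total = (18.45 + j10.65) / (34.9 + j48.73) = 0.3237 - j0.1467 A.
Step 6 — Convert to polar: |I| = 0.3554 A, ∠I = -24.4°.

I = 0.3554∠-24.4° A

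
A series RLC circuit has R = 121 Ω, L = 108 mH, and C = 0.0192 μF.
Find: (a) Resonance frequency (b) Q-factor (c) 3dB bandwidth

Step 1 — Resonance: ω₀ = 1/√(LC) = 1/√(0.108·1.92e-08) = 2.196e+04 rad/s.
Step 2 — f₀ = ω₀/(2π) = 3495 Hz.
Step 3 — Series Q: Q = ω₀L/R = 2.196e+04·0.108/121 = 19.6.
Step 4 — Bandwidth: Δω = ω₀/Q = 1120 rad/s; BW = Δω/(2π) = 178.3 Hz.

(a) f₀ = 3495 Hz  (b) Q = 19.6  (c) BW = 178.3 Hz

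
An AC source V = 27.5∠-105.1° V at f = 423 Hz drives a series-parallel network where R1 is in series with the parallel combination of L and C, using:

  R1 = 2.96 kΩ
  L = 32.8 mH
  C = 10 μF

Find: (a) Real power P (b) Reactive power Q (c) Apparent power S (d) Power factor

Step 1 — Angular frequency: ω = 2π·f = 2π·423 = 2658 rad/s.
Step 2 — Component impedances:
  R1: Z = R = 2960 Ω
  L: Z = jωL = j·2658·0.0328 = 0 + j87.18 Ω
  C: Z = 1/(jωC) = -j/(ω·C) = 0 - j37.63 Ω
Step 3 — Parallel branch: L || C = 1/(1/L + 1/C) = 0 - j66.2 Ω.
Step 4 — Series with R1: Z_total = R1 + (L || C) = 2960 - j66.2 Ω = 2961∠-1.3° Ω.
Step 5 — Source phasor: V = 27.5∠-105.1° V = -7.164 - j26.55 V.
Step 6 — Current: I = V / Z = -0.002219 - j0.009019 A = 0.009288∠-103.8° A.
Step 7 — Complex power: S = V·I* = 0.2554 - j0.005711 VA.
Step 8 — Real power: P = Re(S) = 0.2554 W.
Step 9 — Reactive power: Q = Im(S) = -0.005711 VAR.
Step 10 — Apparent power: |S| = 0.2554 VA.
Step 11 — Power factor: PF = P/|S| = 0.9998 (leading).

(a) P = 0.2554 W  (b) Q = -0.005711 VAR  (c) S = 0.2554 VA  (d) PF = 0.9998 (leading)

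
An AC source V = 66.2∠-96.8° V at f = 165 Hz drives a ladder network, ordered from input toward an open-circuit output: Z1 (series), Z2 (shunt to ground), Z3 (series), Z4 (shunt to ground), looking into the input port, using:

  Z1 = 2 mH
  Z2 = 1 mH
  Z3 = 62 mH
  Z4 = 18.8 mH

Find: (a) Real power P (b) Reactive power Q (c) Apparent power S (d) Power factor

Step 1 — Angular frequency: ω = 2π·f = 2π·165 = 1037 rad/s.
Step 2 — Component impedances:
  Z1: Z = jωL = j·1037·0.002 = 0 + j2.073 Ω
  Z2: Z = jωL = j·1037·0.001 = 0 + j1.037 Ω
  Z3: Z = jωL = j·1037·0.062 = 0 + j64.28 Ω
  Z4: Z = jωL = j·1037·0.0188 = 0 + j19.49 Ω
Step 3 — Ladder network (open output): work backward from the far end, alternating series and parallel combinations. Z_in = 0 + j3.098 Ω = 3.098∠90.0° Ω.
Step 4 — Source phasor: V = 66.2∠-96.8° V = -7.838 - j65.73 V.
Step 5 — Current: I = V / Z = -21.22 + j2.531 A = 21.37∠173.2° A.
Step 6 — Complex power: S = V·I* = 0 + j1415 VA.
Step 7 — Real power: P = Re(S) = 0 W.
Step 8 — Reactive power: Q = Im(S) = 1415 VAR.
Step 9 — Apparent power: |S| = 1415 VA.
Step 10 — Power factor: PF = P/|S| = 0 (lagging).

(a) P = 0 W  (b) Q = 1415 VAR  (c) S = 1415 VA  (d) PF = 0 (lagging)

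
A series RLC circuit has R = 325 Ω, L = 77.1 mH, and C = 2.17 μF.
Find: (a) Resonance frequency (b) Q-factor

Step 1 — Resonance condition Im(Z)=0 gives ω₀ = 1/√(LC).
Step 2 — ω₀ = 1/√(0.0771·2.17e-06) = 2445 rad/s.
Step 3 — f₀ = ω₀/(2π) = 389.1 Hz.
Step 4 — Series Q: Q = ω₀L/R = 2445·0.0771/325 = 0.58.

(a) f₀ = 389.1 Hz  (b) Q = 0.58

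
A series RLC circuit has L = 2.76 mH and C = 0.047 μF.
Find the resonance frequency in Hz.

Step 1 — Resonance condition Im(Z)=0 gives ω₀ = 1/√(LC).
Step 2 — ω₀ = 1/√(0.00276·4.7e-08) = 8.78e+04 rad/s.
Step 3 — f₀ = ω₀/(2π) = 1.397e+04 Hz.

f₀ = 1.397e+04 Hz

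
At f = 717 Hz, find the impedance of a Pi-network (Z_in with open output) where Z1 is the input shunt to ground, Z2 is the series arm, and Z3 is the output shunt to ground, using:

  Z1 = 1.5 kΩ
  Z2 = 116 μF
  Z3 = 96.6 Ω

Step 1 — Angular frequency: ω = 2π·f = 2π·717 = 4505 rad/s.
Step 2 — Component impedances:
  Z1: Z = R = 1500 Ω
  Z2: Z = 1/(jωC) = -j/(ω·C) = 0 - j1.914 Ω
  Z3: Z = R = 96.6 Ω
Step 3 — With open output, the series arm Z2 and the output shunt Z3 appear in series to ground: Z2 + Z3 = 96.6 - j1.914 Ω.
Step 4 — Parallel with input shunt Z1: Z_in = Z1 || (Z2 + Z3) = 90.76 - j1.689 Ω = 90.77∠-1.1° Ω.

Z = 90.76 - j1.689 Ω = 90.77∠-1.1° Ω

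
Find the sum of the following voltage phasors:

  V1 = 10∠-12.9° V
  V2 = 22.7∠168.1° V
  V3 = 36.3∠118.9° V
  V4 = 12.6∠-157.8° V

Step 1 — Convert each phasor to rectangular form:
  V1 = 10·(cos(-12.9°) + j·sin(-12.9°)) = 9.748 - j2.233 V
  V2 = 22.7·(cos(168.1°) + j·sin(168.1°)) = -22.21 + j4.681 V
  V3 = 36.3·(cos(118.9°) + j·sin(118.9°)) = -17.54 + j31.78 V
  V4 = 12.6·(cos(-157.8°) + j·sin(-157.8°)) = -11.67 - j4.761 V
Step 2 — Sum components: V_total = -41.67 + j29.47 V.
Step 3 — Convert to polar: |V_total| = 51.04 V, ∠V_total = 144.7°.

V_total = 51.04∠144.7° V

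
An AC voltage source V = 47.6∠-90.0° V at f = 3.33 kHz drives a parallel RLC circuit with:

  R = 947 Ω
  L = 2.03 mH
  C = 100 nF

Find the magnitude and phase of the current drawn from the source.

Step 1 — Angular frequency: ω = 2π·f = 2π·3330 = 2.092e+04 rad/s.
Step 2 — Component impedances:
  R: Z = R = 947 Ω
  L: Z = jωL = j·2.092e+04·0.00203 = 0 + j42.47 Ω
  C: Z = 1/(jωC) = -j/(ω·C) = 0 - j477.9 Ω
Step 3 — Parallel combination: 1/Z_total = 1/R + 1/L + 1/C; Z_total = 2.289 + j46.5 Ω = 46.56∠87.2° Ω.
Step 4 — Source phasor: V = 47.6∠-90.0° V = 0 - j47.6 V.
Step 5 — Ohm's law: I = V / Z_total = (0 - j47.6) / (2.289 + j46.5) = -1.021 - j0.05026 A.
Step 6 — Convert to polar: |I| = 1.022 A, ∠I = -177.2°.

I = 1.022∠-177.2° A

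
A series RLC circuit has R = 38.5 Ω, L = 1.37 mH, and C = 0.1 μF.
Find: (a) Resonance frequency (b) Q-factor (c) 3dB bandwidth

Step 1 — Resonance: ω₀ = 1/√(LC) = 1/√(0.00137·1e-07) = 8.544e+04 rad/s.
Step 2 — f₀ = ω₀/(2π) = 1.36e+04 Hz.
Step 3 — Series Q: Q = ω₀L/R = 8.544e+04·0.00137/38.5 = 3.04.
Step 4 — Bandwidth: Δω = ω₀/Q = 2.81e+04 rad/s; BW = Δω/(2π) = 4473 Hz.

(a) f₀ = 1.36e+04 Hz  (b) Q = 3.04  (c) BW = 4473 Hz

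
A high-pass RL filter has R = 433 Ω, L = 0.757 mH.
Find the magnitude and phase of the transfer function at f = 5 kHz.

Step 1 — Angular frequency: ω = 2π·5000 = 3.142e+04 rad/s.
Step 2 — Transfer function: H(jω) = jωL/(R + jωL).
Step 3 — Numerator jωL = j·23.78; denominator R + jωL = 433 + j23.78.
Step 4 — H = 0.003008 + j0.05476.
Step 5 — Magnitude: |H| = 0.05484 (-25.2 dB); phase: φ = 86.9°.

|H| = 0.05484 (-25.2 dB), φ = 86.9°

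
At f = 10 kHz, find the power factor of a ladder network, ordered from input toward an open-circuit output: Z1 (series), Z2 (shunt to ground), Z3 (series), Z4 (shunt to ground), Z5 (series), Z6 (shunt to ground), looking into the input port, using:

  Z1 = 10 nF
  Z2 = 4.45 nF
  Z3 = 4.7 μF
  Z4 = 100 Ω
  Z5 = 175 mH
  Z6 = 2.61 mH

Step 1 — Angular frequency: ω = 2π·f = 2π·1e+04 = 6.283e+04 rad/s.
Step 2 — Component impedances:
  Z1: Z = 1/(jωC) = -j/(ω·C) = 0 - j1592 Ω
  Z2: Z = 1/(jωC) = -j/(ω·C) = 0 - j3577 Ω
  Z3: Z = 1/(jωC) = -j/(ω·C) = 0 - j3.386 Ω
  Z4: Z = R = 100 Ω
  Z5: Z = jωL = j·6.283e+04·0.175 = 0 + j1.1e+04 Ω
  Z6: Z = jωL = j·6.283e+04·0.00261 = 0 + j164 Ω
Step 3 — Ladder network (open output): work backward from the far end, alternating series and parallel combinations. Z_in = 99.77 - j1597 Ω = 1600∠-86.4° Ω.
Step 4 — Power factor: PF = cos(φ) = Re(Z)/|Z| = 99.77/1600 = 0.06236.
Step 5 — Type: Im(Z) = -1597 ⇒ leading (phase φ = -86.4°).

PF = 0.06236 (leading, φ = -86.4°)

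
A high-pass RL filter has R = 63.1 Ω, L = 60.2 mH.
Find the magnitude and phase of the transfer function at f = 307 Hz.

Step 1 — Angular frequency: ω = 2π·307 = 1929 rad/s.
Step 2 — Transfer function: H(jω) = jωL/(R + jωL).
Step 3 — Numerator jωL = j·116.1; denominator R + jωL = 63.1 + j116.1.
Step 4 — H = 0.772 + j0.4195.
Step 5 — Magnitude: |H| = 0.8787 (-1.1 dB); phase: φ = 28.5°.

|H| = 0.8787 (-1.1 dB), φ = 28.5°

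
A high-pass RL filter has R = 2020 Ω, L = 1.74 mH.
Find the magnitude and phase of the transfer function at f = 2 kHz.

Step 1 — Angular frequency: ω = 2π·2000 = 1.257e+04 rad/s.
Step 2 — Transfer function: H(jω) = jωL/(R + jωL).
Step 3 — Numerator jωL = j·21.87; denominator R + jωL = 2020 + j21.87.
Step 4 — H = 0.0001172 + j0.01082.
Step 5 — Magnitude: |H| = 0.01082 (-39.3 dB); phase: φ = 89.4°.

|H| = 0.01082 (-39.3 dB), φ = 89.4°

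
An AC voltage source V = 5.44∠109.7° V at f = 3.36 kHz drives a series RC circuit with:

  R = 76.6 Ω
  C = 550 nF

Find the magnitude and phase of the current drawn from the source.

Step 1 — Angular frequency: ω = 2π·f = 2π·3360 = 2.111e+04 rad/s.
Step 2 — Component impedances:
  R: Z = R = 76.6 Ω
  C: Z = 1/(jωC) = -j/(ω·C) = 0 - j86.12 Ω
Step 3 — Series combination: Z_total = R + C = 76.6 - j86.12 Ω = 115.3∠-48.3° Ω.
Step 4 — Source phasor: V = 5.44∠109.7° V = -1.834 + j5.122 V.
Step 5 — Ohm's law: I = V / Z_total = (-1.834 + j5.122) / (76.6 - j86.12) = -0.04378 + j0.01764 A.
Step 6 — Convert to polar: |I| = 0.0472 A, ∠I = 158.0°.

I = 0.0472∠158.0° A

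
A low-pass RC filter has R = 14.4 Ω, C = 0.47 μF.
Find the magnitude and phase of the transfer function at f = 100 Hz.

Step 1 — Angular frequency: ω = 2π·100 = 628.3 rad/s.
Step 2 — Transfer function: H(jω) = 1/(1 + jωRC).
Step 3 — Denominator: 1 + jωRC = 1 + j·628.3·14.4·4.7e-07 = 1 + j0.004252.
Step 4 — H = 1 - j0.004252.
Step 5 — Magnitude: |H| = 1 (-0.0 dB); phase: φ = -0.2°.

|H| = 1 (-0.0 dB), φ = -0.2°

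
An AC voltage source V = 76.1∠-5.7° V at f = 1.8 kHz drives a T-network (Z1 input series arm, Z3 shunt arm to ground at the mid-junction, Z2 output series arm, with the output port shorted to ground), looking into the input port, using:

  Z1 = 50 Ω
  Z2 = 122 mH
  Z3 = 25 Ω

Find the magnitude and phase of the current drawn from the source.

Step 1 — Angular frequency: ω = 2π·f = 2π·1800 = 1.131e+04 rad/s.
Step 2 — Component impedances:
  Z1: Z = R = 50 Ω
  Z2: Z = jωL = j·1.131e+04·0.122 = 0 + j1380 Ω
  Z3: Z = R = 25 Ω
Step 3 — With the output port shorted to ground, the output series arm Z2 runs from the junction to ground; the shunt arm Z3 also runs from the junction to ground. They appear in parallel: Z3 || Z2 = 24.99 + j0.4528 Ω.
Step 4 — Series with input arm Z1: Z_in = Z1 + (Z3 || Z2) = 74.99 + j0.4528 Ω = 74.99∠0.3° Ω.
Step 5 — Source phasor: V = 76.1∠-5.7° V = 75.72 - j7.558 V.
Step 6 — Ohm's law: I = V / Z_total = (75.72 - j7.558) / (74.99 + j0.4528) = 1.009 - j0.1069 A.
Step 7 — Convert to polar: |I| = 1.015 A, ∠I = -6.0°.

I = 1.015∠-6.0° A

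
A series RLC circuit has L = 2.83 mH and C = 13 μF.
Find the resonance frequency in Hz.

Step 1 — Resonance condition Im(Z)=0 gives ω₀ = 1/√(LC).
Step 2 — ω₀ = 1/√(0.00283·1.3e-05) = 5214 rad/s.
Step 3 — f₀ = ω₀/(2π) = 829.8 Hz.

f₀ = 829.8 Hz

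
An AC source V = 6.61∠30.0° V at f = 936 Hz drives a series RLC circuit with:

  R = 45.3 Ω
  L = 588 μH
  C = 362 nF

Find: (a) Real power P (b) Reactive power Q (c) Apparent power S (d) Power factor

Step 1 — Angular frequency: ω = 2π·f = 2π·936 = 5881 rad/s.
Step 2 — Component impedances:
  R: Z = R = 45.3 Ω
  L: Z = jωL = j·5881·0.000588 = 0 + j3.458 Ω
  C: Z = 1/(jωC) = -j/(ω·C) = 0 - j469.7 Ω
Step 3 — Series combination: Z_total = R + L + C = 45.3 - j466.3 Ω = 468.5∠-84.5° Ω.
Step 4 — Source phasor: V = 6.61∠30.0° V = 5.724 + j3.305 V.
Step 5 — Current: I = V / Z = -0.00584 + j0.01284 A = 0.01411∠114.5° A.
Step 6 — Complex power: S = V·I* = 0.009019 - j0.09283 VA.
Step 7 — Real power: P = Re(S) = 0.009019 W.
Step 8 — Reactive power: Q = Im(S) = -0.09283 VAR.
Step 9 — Apparent power: |S| = 0.09327 VA.
Step 10 — Power factor: PF = P/|S| = 0.0967 (leading).

(a) P = 0.009019 W  (b) Q = -0.09283 VAR  (c) S = 0.09327 VA  (d) PF = 0.0967 (leading)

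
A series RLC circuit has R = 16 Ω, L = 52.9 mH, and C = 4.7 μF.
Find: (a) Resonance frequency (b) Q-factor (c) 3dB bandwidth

Step 1 — Resonance: ω₀ = 1/√(LC) = 1/√(0.0529·4.7e-06) = 2006 rad/s.
Step 2 — f₀ = ω₀/(2π) = 319.2 Hz.
Step 3 — Series Q: Q = ω₀L/R = 2006·0.0529/16 = 6.631.
Step 4 — Bandwidth: Δω = ω₀/Q = 302.5 rad/s; BW = Δω/(2π) = 48.14 Hz.

(a) f₀ = 319.2 Hz  (b) Q = 6.631  (c) BW = 48.14 Hz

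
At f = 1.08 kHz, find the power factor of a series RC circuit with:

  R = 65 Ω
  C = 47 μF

Step 1 — Angular frequency: ω = 2π·f = 2π·1080 = 6786 rad/s.
Step 2 — Component impedances:
  R: Z = R = 65 Ω
  C: Z = 1/(jωC) = -j/(ω·C) = 0 - j3.135 Ω
Step 3 — Series combination: Z_total = R + C = 65 - j3.135 Ω = 65.08∠-2.8° Ω.
Step 4 — Power factor: PF = cos(φ) = Re(Z)/|Z| = 65/65.08 = 0.9988.
Step 5 — Type: Im(Z) = -3.135 ⇒ leading (phase φ = -2.8°).

PF = 0.9988 (leading, φ = -2.8°)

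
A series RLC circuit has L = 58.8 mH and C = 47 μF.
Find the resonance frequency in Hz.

Step 1 — Resonance condition Im(Z)=0 gives ω₀ = 1/√(LC).
Step 2 — ω₀ = 1/√(0.0588·4.7e-05) = 601.5 rad/s.
Step 3 — f₀ = ω₀/(2π) = 95.74 Hz.

f₀ = 95.74 Hz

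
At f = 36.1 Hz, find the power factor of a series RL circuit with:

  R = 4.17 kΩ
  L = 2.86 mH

Step 1 — Angular frequency: ω = 2π·f = 2π·36.1 = 226.8 rad/s.
Step 2 — Component impedances:
  R: Z = R = 4170 Ω
  L: Z = jωL = j·226.8·0.00286 = 0 + j0.6487 Ω
Step 3 — Series combination: Z_total = R + L = 4170 + j0.6487 Ω = 4170∠0.0° Ω.
Step 4 — Power factor: PF = cos(φ) = Re(Z)/|Z| = 4170/4170 = 1.
Step 5 — Type: Im(Z) = 0.6487 ⇒ lagging (phase φ = 0.0°).

PF = 1 (lagging, φ = 0.0°)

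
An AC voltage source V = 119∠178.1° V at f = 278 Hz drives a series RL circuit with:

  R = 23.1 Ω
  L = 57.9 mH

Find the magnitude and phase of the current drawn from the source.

Step 1 — Angular frequency: ω = 2π·f = 2π·278 = 1747 rad/s.
Step 2 — Component impedances:
  R: Z = R = 23.1 Ω
  L: Z = jωL = j·1747·0.0579 = 0 + j101.1 Ω
Step 3 — Series combination: Z_total = R + L = 23.1 + j101.1 Ω = 103.7∠77.1° Ω.
Step 4 — Source phasor: V = 119∠178.1° V = -118.9 + j3.945 V.
Step 5 — Ohm's law: I = V / Z_total = (-118.9 + j3.945) / (23.1 + j101.1) = -0.2182 + j1.126 A.
Step 6 — Convert to polar: |I| = 1.147 A, ∠I = 101.0°.

I = 1.147∠101.0° A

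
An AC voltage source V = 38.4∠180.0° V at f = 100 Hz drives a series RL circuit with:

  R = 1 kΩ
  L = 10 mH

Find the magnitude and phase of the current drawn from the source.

Step 1 — Angular frequency: ω = 2π·f = 2π·100 = 628.3 rad/s.
Step 2 — Component impedances:
  R: Z = R = 1000 Ω
  L: Z = jωL = j·628.3·0.01 = 0 + j6.283 Ω
Step 3 — Series combination: Z_total = R + L = 1000 + j6.283 Ω = 1000∠0.4° Ω.
Step 4 — Source phasor: V = 38.4∠180.0° V = -38.4 V.
Step 5 — Ohm's law: I = V / Z_total = (-38.4) / (1000 + j6.283) = -0.0384 + j0.0002413 A.
Step 6 — Convert to polar: |I| = 0.0384 A, ∠I = 179.6°.

I = 0.0384∠179.6° A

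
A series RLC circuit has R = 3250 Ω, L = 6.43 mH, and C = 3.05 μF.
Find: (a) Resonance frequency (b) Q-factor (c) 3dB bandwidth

Step 1 — Resonance condition Im(Z)=0 gives ω₀ = 1/√(LC).
Step 2 — ω₀ = 1/√(0.00643·3.05e-06) = 7141 rad/s.
Step 3 — f₀ = ω₀/(2π) = 1136 Hz.
Step 4 — Series Q: Q = ω₀L/R = 7141·0.00643/3250 = 0.01413.
Step 5 — 3dB bandwidth: Δω = ω₀/Q = 5.054e+05 rad/s; BW = Δω/(2π) = 8.044e+04 Hz.

(a) f₀ = 1136 Hz  (b) Q = 0.01413  (c) BW = 8.044e+04 Hz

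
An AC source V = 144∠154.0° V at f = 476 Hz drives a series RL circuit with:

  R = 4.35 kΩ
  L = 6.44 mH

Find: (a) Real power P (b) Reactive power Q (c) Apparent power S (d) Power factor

Step 1 — Angular frequency: ω = 2π·f = 2π·476 = 2991 rad/s.
Step 2 — Component impedances:
  R: Z = R = 4350 Ω
  L: Z = jωL = j·2991·0.00644 = 0 + j19.26 Ω
Step 3 — Series combination: Z_total = R + L = 4350 + j19.26 Ω = 4350∠0.3° Ω.
Step 4 — Source phasor: V = 144∠154.0° V = -129.4 + j63.13 V.
Step 5 — Current: I = V / Z = -0.02969 + j0.01464 A = 0.0331∠153.7° A.
Step 6 — Complex power: S = V·I* = 4.767 + j0.02111 VA.
Step 7 — Real power: P = Re(S) = 4.767 W.
Step 8 — Reactive power: Q = Im(S) = 0.02111 VAR.
Step 9 — Apparent power: |S| = 4.767 VA.
Step 10 — Power factor: PF = P/|S| = 1 (lagging).

(a) P = 4.767 W  (b) Q = 0.02111 VAR  (c) S = 4.767 VA  (d) PF = 1 (lagging)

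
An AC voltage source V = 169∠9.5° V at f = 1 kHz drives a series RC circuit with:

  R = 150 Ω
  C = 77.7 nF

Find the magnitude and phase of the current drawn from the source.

Step 1 — Angular frequency: ω = 2π·f = 2π·1000 = 6283 rad/s.
Step 2 — Component impedances:
  R: Z = R = 150 Ω
  C: Z = 1/(jωC) = -j/(ω·C) = 0 - j2048 Ω
Step 3 — Series combination: Z_total = R + C = 150 - j2048 Ω = 2054∠-85.8° Ω.
Step 4 — Source phasor: V = 169∠9.5° V = 166.7 + j27.89 V.
Step 5 — Ohm's law: I = V / Z_total = (166.7 + j27.89) / (150 - j2048) = -0.007618 + j0.08193 A.
Step 6 — Convert to polar: |I| = 0.08229 A, ∠I = 95.3°.

I = 0.08229∠95.3° A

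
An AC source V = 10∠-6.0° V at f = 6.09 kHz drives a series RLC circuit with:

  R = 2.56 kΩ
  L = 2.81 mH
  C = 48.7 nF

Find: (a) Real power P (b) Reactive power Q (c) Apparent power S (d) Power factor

Step 1 — Angular frequency: ω = 2π·f = 2π·6090 = 3.826e+04 rad/s.
Step 2 — Component impedances:
  R: Z = R = 2560 Ω
  L: Z = jωL = j·3.826e+04·0.00281 = 0 + j107.5 Ω
  C: Z = 1/(jωC) = -j/(ω·C) = 0 - j536.6 Ω
Step 3 — Series combination: Z_total = R + L + C = 2560 - j429.1 Ω = 2596∠-9.5° Ω.
Step 4 — Source phasor: V = 10∠-6.0° V = 9.945 - j1.045 V.
Step 5 — Current: I = V / Z = 0.003845 + j0.0002362 A = 0.003853∠3.5° A.
Step 6 — Complex power: S = V·I* = 0.03799 - j0.006369 VA.
Step 7 — Real power: P = Re(S) = 0.03799 W.
Step 8 — Reactive power: Q = Im(S) = -0.006369 VAR.
Step 9 — Apparent power: |S| = 0.03853 VA.
Step 10 — Power factor: PF = P/|S| = 0.9862 (leading).

(a) P = 0.03799 W  (b) Q = -0.006369 VAR  (c) S = 0.03853 VA  (d) PF = 0.9862 (leading)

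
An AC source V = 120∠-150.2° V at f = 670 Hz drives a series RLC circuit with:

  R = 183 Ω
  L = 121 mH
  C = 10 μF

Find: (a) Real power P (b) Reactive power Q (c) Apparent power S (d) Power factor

Step 1 — Angular frequency: ω = 2π·f = 2π·670 = 4210 rad/s.
Step 2 — Component impedances:
  R: Z = R = 183 Ω
  L: Z = jωL = j·4210·0.121 = 0 + j509.4 Ω
  C: Z = 1/(jωC) = -j/(ω·C) = 0 - j23.75 Ω
Step 3 — Series combination: Z_total = R + L + C = 183 + j485.6 Ω = 519∠69.4° Ω.
Step 4 — Source phasor: V = 120∠-150.2° V = -104.1 - j59.64 V.
Step 5 — Current: I = V / Z = -0.1783 + j0.1472 A = 0.2312∠140.4° A.
Step 6 — Complex power: S = V·I* = 9.785 + j25.97 VA.
Step 7 — Real power: P = Re(S) = 9.785 W.
Step 8 — Reactive power: Q = Im(S) = 25.97 VAR.
Step 9 — Apparent power: |S| = 27.75 VA.
Step 10 — Power factor: PF = P/|S| = 0.3526 (lagging).

(a) P = 9.785 W  (b) Q = 25.97 VAR  (c) S = 27.75 VA  (d) PF = 0.3526 (lagging)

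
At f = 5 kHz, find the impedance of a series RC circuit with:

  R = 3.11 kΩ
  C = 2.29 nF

Step 1 — Angular frequency: ω = 2π·f = 2π·5000 = 3.142e+04 rad/s.
Step 2 — Component impedances:
  R: Z = R = 3110 Ω
  C: Z = 1/(jωC) = -j/(ω·C) = 0 - j1.39e+04 Ω
Step 3 — Series combination: Z_total = R + C = 3110 - j1.39e+04 Ω = 1.424e+04∠-77.4° Ω.

Z = 3110 - j1.39e+04 Ω = 1.424e+04∠-77.4° Ω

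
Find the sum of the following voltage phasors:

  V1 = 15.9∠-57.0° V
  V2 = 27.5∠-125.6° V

Step 1 — Convert each phasor to rectangular form:
  V1 = 15.9·(cos(-57.0°) + j·sin(-57.0°)) = 8.66 - j13.33 V
  V2 = 27.5·(cos(-125.6°) + j·sin(-125.6°)) = -16.01 - j22.36 V
Step 2 — Sum components: V_total = -7.349 - j35.7 V.
Step 3 — Convert to polar: |V_total| = 36.44 V, ∠V_total = -101.6°.

V_total = 36.44∠-101.6° V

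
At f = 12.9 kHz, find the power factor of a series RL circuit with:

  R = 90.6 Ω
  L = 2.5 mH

Step 1 — Angular frequency: ω = 2π·f = 2π·1.29e+04 = 8.105e+04 rad/s.
Step 2 — Component impedances:
  R: Z = R = 90.6 Ω
  L: Z = jωL = j·8.105e+04·0.0025 = 0 + j202.6 Ω
Step 3 — Series combination: Z_total = R + L = 90.6 + j202.6 Ω = 222∠65.9° Ω.
Step 4 — Power factor: PF = cos(φ) = Re(Z)/|Z| = 90.6/221.96 = 0.4082.
Step 5 — Type: Im(Z) = 202.6 ⇒ lagging (phase φ = 65.9°).

PF = 0.4082 (lagging, φ = 65.9°)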